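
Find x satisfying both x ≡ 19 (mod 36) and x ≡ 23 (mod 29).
487

Using Chinese Remainder Theorem:
M = 36 × 29 = 1044
M1 = 29, M2 = 36
y1 = 29^(-1) mod 36 = 5
y2 = 36^(-1) mod 29 = 25
x = (19×29×5 + 23×36×25) mod 1044 = 487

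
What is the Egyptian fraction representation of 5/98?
1/20 + 1/980

Greedy algorithm:
5/98: ceiling(98/5) = 20, use 1/20
1/980: ceiling(980/1) = 980, use 1/980
Result: 5/98 = 1/20 + 1/980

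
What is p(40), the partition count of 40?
37338

p(n) counts ways to write n as a sum of positive integers (order ignored).
Euler's pentagonal recurrence: p(k) = p(k-1) + p(k-2) - p(k-5) - p(k-7) + p(k-12) + p(k-15) - ... (offsets j(3j∓1)/2, signs ++--, p(0)=1, p(<0)=0).
DP table for k = 0..39: p(0)=1, p(1)=1, p(2)=2, p(3)=3, p(4)=5, p(5)=7, p(6)=11, p(7)=15, p(8)=22, p(9)=30, p(10)=42, p(11)=56, p(12)=77, p(13)=101, p(14)=135, p(15)=176, p(16)=231, p(17)=297, p(18)=385, p(19)=490, p(20)=627, p(21)=792, p(22)=1002, p(23)=1255, p(24)=1575, p(25)=1958, p(26)=2436, p(27)=3010, p(28)=3718, p(29)=4565, p(30)=5604, p(31)=6842, p(32)=8349, p(33)=10143, p(34)=12310, p(35)=14883, p(36)=17977, p(37)=21637, p(38)=26015, p(39)=31185.
Final step: p(40) = p(39) + p(38) - p(35) - p(33) + p(28) + p(25) - p(18) - p(14) + p(5) + p(0)
= 31185 + 26015 - 14883 - 10143 + 3718 + 1958 - 385 - 135 + 7 + 1
= 37338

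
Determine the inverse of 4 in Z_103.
26

gcd(4, 103) = 1, so the inverse exists.
Extended Euclidean algorithm on (103, 4):
103 = 25 × 4 + 3  ⟹  3 = (1)·103 + (-25)·4
4 = 1 × 3 + 1  ⟹  1 = (-1)·103 + (26)·4
So (26)·4 ≡ 1 (mod 103), i.e. 4^(-1) ≡ 26 (mod 103).
Check: 4 × 26 = 104 ≡ 1 (mod 103)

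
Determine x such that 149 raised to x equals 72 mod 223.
124

Baby-step giant-step with step n = ⌈√223⌉ = 15.
Baby steps 149^j mod 223 (j:value) for j=0..14: 0:1, 1:149, 2:124, 3:190, 4:212, 5:145, 6:197, 7:140, 8:121, 9:189, 10:63, 11:21, 12:7, 13:151, 14:199.
Giant-step multiplier: 149^(-15) ≡ 149^(222-15) = 149^207 ≡ 195 (mod 223).
Giant steps γ_i = 72·195^i mod 223: γ_0=72, γ_1=214, γ_2=29, γ_3=80, γ_4=213, γ_5=57, γ_6=188, γ_7=88, γ_8=212 (in table at j=4).
x = i·n + j = 8·15 + 4 = 124.
Check: 149^124 ≡ 72 (mod 223).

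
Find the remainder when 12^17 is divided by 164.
116

Repeated squaring. Binary of 17 = 10001.
12^1 ≡ 12 (mod 164); 12^2 ≡ 144 (mod 164); 12^4 ≡ 72 (mod 164); 12^8 ≡ 100 (mod 164); 12^16 ≡ 160 (mod 164)
12^17 = 12^1 × 12^16 ≡ 116 (mod 164)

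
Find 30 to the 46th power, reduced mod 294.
30

Repeated squaring. Binary of 46 = 101110.
30^1 ≡ 30 (mod 294); 30^2 ≡ 18 (mod 294); 30^4 ≡ 30 (mod 294); 30^8 ≡ 18 (mod 294); 30^16 ≡ 30 (mod 294); 30^32 ≡ 18 (mod 294)
30^46 = 30^2 × 30^4 × 30^8 × 30^32 ≡ 30 (mod 294)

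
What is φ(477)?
312

477 = 3^2 × 53
φ(n) = n × ∏(1 - 1/p) for each prime p dividing n
φ(477) = 477 × (1 - 1/3) × (1 - 1/53) = 312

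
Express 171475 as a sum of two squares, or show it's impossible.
Not possible

Factorization: 171475 = 5^2 × 19^3
By Fermat: n is sum of two squares iff every prime p ≡ 3 (mod 4) appears to even power.
Prime(s) ≡ 3 (mod 4) with odd exponent: [(19, 3)]
Therefore 171475 cannot be expressed as a² + b².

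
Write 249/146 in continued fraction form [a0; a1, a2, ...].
[1; 1, 2, 2, 1, 1, 8]

Euclidean algorithm steps:
249 = 1 × 146 + 103
146 = 1 × 103 + 43
103 = 2 × 43 + 17
43 = 2 × 17 + 9
17 = 1 × 9 + 8
9 = 1 × 8 + 1
8 = 8 × 1 + 0
Continued fraction: [1; 1, 2, 2, 1, 1, 8]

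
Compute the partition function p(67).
2679689

p(n) counts ways to write n as a sum of positive integers (order ignored).
Euler's pentagonal recurrence: p(k) = p(k-1) + p(k-2) - p(k-5) - p(k-7) + p(k-12) + p(k-15) - ... (offsets j(3j∓1)/2, signs ++--, p(0)=1, p(<0)=0).
DP table for k = 0..66: p(0)=1, p(1)=1, p(2)=2, p(3)=3, p(4)=5, p(5)=7, p(6)=11, p(7)=15, p(8)=22, p(9)=30, p(10)=42, p(11)=56, p(12)=77, p(13)=101, p(14)=135, p(15)=176, p(16)=231, p(17)=297, p(18)=385, p(19)=490, p(20)=627, p(21)=792, p(22)=1002, p(23)=1255, p(24)=1575, p(25)=1958, p(26)=2436, p(27)=3010, p(28)=3718, p(29)=4565, p(30)=5604, p(31)=6842, p(32)=8349, p(33)=10143, p(34)=12310, p(35)=14883, p(36)=17977, p(37)=21637, p(38)=26015, p(39)=31185, p(40)=37338, p(41)=44583, p(42)=53174, p(43)=63261, p(44)=75175, p(45)=89134, p(46)=105558, p(47)=124754, p(48)=147273, p(49)=173525, p(50)=204226, p(51)=239943, p(52)=281589, p(53)=329931, p(54)=386155, p(55)=451276, p(56)=526823, p(57)=614154, p(58)=715220, p(59)=831820, p(60)=966467, p(61)=1121505, p(62)=1300156, p(63)=1505499, p(64)=1741630, p(65)=2012558, p(66)=2323520.
Final step: p(67) = p(66) + p(65) - p(62) - p(60) + p(55) + p(52) - p(45) - p(41) + p(32) + p(27) - p(16) - p(10)
= 2323520 + 2012558 - 1300156 - 966467 + 451276 + 281589 - 89134 - 44583 + 8349 + 3010 - 231 - 42
= 2679689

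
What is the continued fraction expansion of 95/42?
[2; 3, 1, 4, 2]

Euclidean algorithm steps:
95 = 2 × 42 + 11
42 = 3 × 11 + 9
11 = 1 × 9 + 2
9 = 4 × 2 + 1
2 = 2 × 1 + 0
Continued fraction: [2; 3, 1, 4, 2]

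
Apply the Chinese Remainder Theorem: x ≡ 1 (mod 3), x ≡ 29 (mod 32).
61

Using Chinese Remainder Theorem:
M = 3 × 32 = 96
M1 = 32, M2 = 3
y1 = 32^(-1) mod 3 = 2
y2 = 3^(-1) mod 32 = 11
x = (1×32×2 + 29×3×11) mod 96 = 61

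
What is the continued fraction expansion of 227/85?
[2; 1, 2, 28]

Euclidean algorithm steps:
227 = 2 × 85 + 57
85 = 1 × 57 + 28
57 = 2 × 28 + 1
28 = 28 × 1 + 0
Continued fraction: [2; 1, 2, 28]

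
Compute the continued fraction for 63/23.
[2; 1, 2, 1, 5]

Euclidean algorithm steps:
63 = 2 × 23 + 17
23 = 1 × 17 + 6
17 = 2 × 6 + 5
6 = 1 × 5 + 1
5 = 5 × 1 + 0
Continued fraction: [2; 1, 2, 1, 5]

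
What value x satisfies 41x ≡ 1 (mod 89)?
76

gcd(41, 89) = 1, so the inverse exists.
Extended Euclidean algorithm on (89, 41):
89 = 2 × 41 + 7  ⟹  7 = (1)·89 + (-2)·41
41 = 5 × 7 + 6  ⟹  6 = (-5)·89 + (11)·41
7 = 1 × 6 + 1  ⟹  1 = (6)·89 + (-13)·41
So (-13)·41 ≡ 1 (mod 89), i.e. 41^(-1) ≡ -13 ≡ 76 (mod 89).
Check: 41 × 76 = 3116 ≡ 1 (mod 89)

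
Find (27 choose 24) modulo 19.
18

Using Lucas' theorem:
Write n=27 and k=24 in base 19:
n in base 19: [1, 8]
k in base 19: [1, 5]
C(27,24) mod 19 = ∏ C(n_i, k_i) mod 19
Digit binomials (mod 19): C(1,1) = 1; C(8,5) = 56 ≡ 18
Product: 1 × 18 = 18 ≡ 18 (mod 19)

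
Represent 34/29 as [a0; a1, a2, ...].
[1; 5, 1, 4]

Euclidean algorithm steps:
34 = 1 × 29 + 5
29 = 5 × 5 + 4
5 = 1 × 4 + 1
4 = 4 × 1 + 0
Continued fraction: [1; 5, 1, 4]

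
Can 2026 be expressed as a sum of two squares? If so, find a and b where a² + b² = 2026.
1² + 45² (a=1, b=45)

Factorization: 2026 = 2 × 1013
By Fermat: n is sum of two squares iff every prime p ≡ 3 (mod 4) appears to even power.
All primes ≡ 3 (mod 4) appear to even power.
Search a = 0, 1, 2, … for 2026 - a² a perfect square: first hit at a = 1: 2026 - 1 = 2025 = 45².
2026 = 1² + 45² = 1 + 2025 ✓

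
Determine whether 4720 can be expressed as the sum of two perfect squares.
Not possible

Factorization: 4720 = 2^4 × 5 × 59
By Fermat: n is sum of two squares iff every prime p ≡ 3 (mod 4) appears to even power.
Prime(s) ≡ 3 (mod 4) with odd exponent: [(59, 1)]
Therefore 4720 cannot be expressed as a² + b².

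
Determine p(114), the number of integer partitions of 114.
952050665

p(n) counts ways to write n as a sum of positive integers (order ignored).
Euler's pentagonal recurrence: p(k) = p(k-1) + p(k-2) - p(k-5) - p(k-7) + p(k-12) + p(k-15) - ... (offsets j(3j∓1)/2, signs ++--, p(0)=1, p(<0)=0).
DP table for k = 0..113: p(0)=1, p(1)=1, p(2)=2, p(3)=3, p(4)=5, p(5)=7, p(6)=11, p(7)=15, p(8)=22, p(9)=30, p(10)=42, p(11)=56, p(12)=77, p(13)=101, p(14)=135, p(15)=176, p(16)=231, p(17)=297, p(18)=385, p(19)=490, p(20)=627, p(21)=792, p(22)=1002, p(23)=1255, p(24)=1575, p(25)=1958, p(26)=2436, p(27)=3010, p(28)=3718, p(29)=4565, p(30)=5604, p(31)=6842, p(32)=8349, p(33)=10143, p(34)=12310, p(35)=14883, p(36)=17977, p(37)=21637, p(38)=26015, p(39)=31185, p(40)=37338, p(41)=44583, p(42)=53174, p(43)=63261, p(44)=75175, p(45)=89134, p(46)=105558, p(47)=124754, p(48)=147273, p(49)=173525, p(50)=204226, p(51)=239943, p(52)=281589, p(53)=329931, p(54)=386155, p(55)=451276, p(56)=526823, p(57)=614154, p(58)=715220, p(59)=831820, p(60)=966467, p(61)=1121505, p(62)=1300156, p(63)=1505499, p(64)=1741630, p(65)=2012558, p(66)=2323520, p(67)=2679689, p(68)=3087735, p(69)=3554345, p(70)=4087968, p(71)=4697205, p(72)=5392783, p(73)=6185689, p(74)=7089500, p(75)=8118264, p(76)=9289091, p(77)=10619863, p(78)=12132164, p(79)=13848650, p(80)=15796476, p(81)=18004327, p(82)=20506255, p(83)=23338469, p(84)=26543660, p(85)=30167357, p(86)=34262962, p(87)=38887673, p(88)=44108109, p(89)=49995925, p(90)=56634173, p(91)=64112359, p(92)=72533807, p(93)=82010177, p(94)=92669720, p(95)=104651419, p(96)=118114304, p(97)=133230930, p(98)=150198136, p(99)=169229875, p(100)=190569292, p(101)=214481126, p(102)=241265379, p(103)=271248950, p(104)=304801365, p(105)=342325709, p(106)=384276336, p(107)=431149389, p(108)=483502844, p(109)=541946240, p(110)=607163746, p(111)=679903203, p(112)=761002156, p(113)=851376628.
Final step: p(114) = p(113) + p(112) - p(109) - p(107) + p(102) + p(99) - p(92) - p(88) + p(79) + p(74) - p(63) - p(57) + p(44) + p(37) - p(22) - p(14)
= 851376628 + 761002156 - 541946240 - 431149389 + 241265379 + 169229875 - 72533807 - 44108109 + 13848650 + 7089500 - 1505499 - 614154 + 75175 + 21637 - 1002 - 135
= 952050665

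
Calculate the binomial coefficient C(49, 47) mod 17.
3

Using Lucas' theorem:
Write n=49 and k=47 in base 17:
n in base 17: [2, 15]
k in base 17: [2, 13]
C(49,47) mod 17 = ∏ C(n_i, k_i) mod 17
Digit binomials (mod 17): C(2,2) = 1; C(15,13) = 105 ≡ 3
Product: 1 × 3 = 3 ≡ 3 (mod 17)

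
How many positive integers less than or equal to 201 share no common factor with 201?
132

201 = 3 × 67
φ(n) = n × ∏(1 - 1/p) for each prime p dividing n
φ(201) = 201 × (1 - 1/3) × (1 - 1/67) = 132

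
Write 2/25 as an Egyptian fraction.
1/13 + 1/325

Greedy algorithm:
2/25: ceiling(25/2) = 13, use 1/13
1/325: ceiling(325/1) = 325, use 1/325
Result: 2/25 = 1/13 + 1/325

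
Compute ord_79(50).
39

79 is prime, so ord(50) divides φ(79) = 78.
Divisors of 78: 1, 2, 3, 6, 13, 26, 39, 78.
Repeated squaring: 50^1 ≡ 50, 50^2 ≡ 51, 50^4 ≡ 73, 50^8 ≡ 36, 50^16 ≡ 32, 50^32 ≡ 76, 50^64 ≡ 9 (mod 79).
Test 50^d mod 79 for each divisor d in increasing order:
50^1 ≡ 50
50^2 ≡ 51
50^3 = 50^2·50^1 ≡ 22
50^6 = 50^4·50^2 ≡ 10
50^13 = 50^8·50^4·50^1 ≡ 23
50^26 = 50^16·50^8·50^2 ≡ 55
50^39 = 50^32·50^4·50^2·50^1 ≡ 1  ← first divisor giving 1
The order is 39.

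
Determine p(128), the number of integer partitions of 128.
4351078600

p(n) counts ways to write n as a sum of positive integers (order ignored).
Euler's pentagonal recurrence: p(k) = p(k-1) + p(k-2) - p(k-5) - p(k-7) + p(k-12) + p(k-15) - ... (offsets j(3j∓1)/2, signs ++--, p(0)=1, p(<0)=0).
DP table for k = 0..127: p(0)=1, p(1)=1, p(2)=2, p(3)=3, p(4)=5, p(5)=7, p(6)=11, p(7)=15, p(8)=22, p(9)=30, p(10)=42, p(11)=56, p(12)=77, p(13)=101, p(14)=135, p(15)=176, p(16)=231, p(17)=297, p(18)=385, p(19)=490, p(20)=627, p(21)=792, p(22)=1002, p(23)=1255, p(24)=1575, p(25)=1958, p(26)=2436, p(27)=3010, p(28)=3718, p(29)=4565, p(30)=5604, p(31)=6842, p(32)=8349, p(33)=10143, p(34)=12310, p(35)=14883, p(36)=17977, p(37)=21637, p(38)=26015, p(39)=31185, p(40)=37338, p(41)=44583, p(42)=53174, p(43)=63261, p(44)=75175, p(45)=89134, p(46)=105558, p(47)=124754, p(48)=147273, p(49)=173525, p(50)=204226, p(51)=239943, p(52)=281589, p(53)=329931, p(54)=386155, p(55)=451276, p(56)=526823, p(57)=614154, p(58)=715220, p(59)=831820, p(60)=966467, p(61)=1121505, p(62)=1300156, p(63)=1505499, p(64)=1741630, p(65)=2012558, p(66)=2323520, p(67)=2679689, p(68)=3087735, p(69)=3554345, p(70)=4087968, p(71)=4697205, p(72)=5392783, p(73)=6185689, p(74)=7089500, p(75)=8118264, p(76)=9289091, p(77)=10619863, p(78)=12132164, p(79)=13848650, p(80)=15796476, p(81)=18004327, p(82)=20506255, p(83)=23338469, p(84)=26543660, p(85)=30167357, p(86)=34262962, p(87)=38887673, p(88)=44108109, p(89)=49995925, p(90)=56634173, p(91)=64112359, p(92)=72533807, p(93)=82010177, p(94)=92669720, p(95)=104651419, p(96)=118114304, p(97)=133230930, p(98)=150198136, p(99)=169229875, p(100)=190569292, p(101)=214481126, p(102)=241265379, p(103)=271248950, p(104)=304801365, p(105)=342325709, p(106)=384276336, p(107)=431149389, p(108)=483502844, p(109)=541946240, p(110)=607163746, p(111)=679903203, p(112)=761002156, p(113)=851376628, p(114)=952050665, p(115)=1064144451, p(116)=1188908248, p(117)=1327710076, p(118)=1482074143, p(119)=1653668665, p(120)=1844349560, p(121)=2056148051, p(122)=2291320912, p(123)=2552338241, p(124)=2841940500, p(125)=3163127352, p(126)=3519222692, p(127)=3913864295.
Final step: p(128) = p(127) + p(126) - p(123) - p(121) + p(116) + p(113) - p(106) - p(102) + p(93) + p(88) - p(77) - p(71) + p(58) + p(51) - p(36) - p(28) + p(11) + p(2)
= 3913864295 + 3519222692 - 2552338241 - 2056148051 + 1188908248 + 851376628 - 384276336 - 241265379 + 82010177 + 44108109 - 10619863 - 4697205 + 715220 + 239943 - 17977 - 3718 + 56 + 2
= 4351078600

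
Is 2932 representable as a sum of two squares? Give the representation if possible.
4² + 54² (a=4, b=54)

Factorization: 2932 = 2^2 × 733
By Fermat: n is sum of two squares iff every prime p ≡ 3 (mod 4) appears to even power.
All primes ≡ 3 (mod 4) appear to even power.
Search a = 0, 1, 2, … for 2932 - a² a perfect square: first hit at a = 4: 2932 - 16 = 2916 = 54².
2932 = 4² + 54² = 16 + 2916 ✓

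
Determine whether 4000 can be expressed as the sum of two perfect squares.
20² + 60² (a=20, b=60)

Factorization: 4000 = 2^5 × 5^3
By Fermat: n is sum of two squares iff every prime p ≡ 3 (mod 4) appears to even power.
All primes ≡ 3 (mod 4) appear to even power.
Search a = 0, 1, 2, … for 4000 - a² a perfect square: first hit at a = 20: 4000 - 400 = 3600 = 60².
4000 = 20² + 60² = 400 + 3600 ✓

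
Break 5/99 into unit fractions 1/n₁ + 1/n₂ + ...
1/20 + 1/1980

Greedy algorithm:
5/99: ceiling(99/5) = 20, use 1/20
1/1980: ceiling(1980/1) = 1980, use 1/1980
Result: 5/99 = 1/20 + 1/1980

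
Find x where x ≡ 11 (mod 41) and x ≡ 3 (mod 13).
380

Using Chinese Remainder Theorem:
M = 41 × 13 = 533
M1 = 13, M2 = 41
y1 = 13^(-1) mod 41 = 19
y2 = 41^(-1) mod 13 = 7
x = (11×13×19 + 3×41×7) mod 533 = 380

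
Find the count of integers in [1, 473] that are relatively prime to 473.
420

473 = 11 × 43
φ(n) = n × ∏(1 - 1/p) for each prime p dividing n
φ(473) = 473 × (1 - 1/11) × (1 - 1/43) = 420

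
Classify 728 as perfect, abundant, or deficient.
abundant

Proper divisors of 728: sum = 1 + 2 + 4 + 7 + 8 + 13 + 14 + 26 + 28 + 52 + 56 + 91 + 104 + 182 + 364 = 952
Since 952 > 728, 728 is abundant.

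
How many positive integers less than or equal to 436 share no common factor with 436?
216

436 = 2^2 × 109
φ(n) = n × ∏(1 - 1/p) for each prime p dividing n
φ(436) = 436 × (1 - 1/2) × (1 - 1/109) = 216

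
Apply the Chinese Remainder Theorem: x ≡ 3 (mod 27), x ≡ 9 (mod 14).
219

Using Chinese Remainder Theorem:
M = 27 × 14 = 378
M1 = 14, M2 = 27
y1 = 14^(-1) mod 27 = 2
y2 = 27^(-1) mod 14 = 13
x = (3×14×2 + 9×27×13) mod 378 = 219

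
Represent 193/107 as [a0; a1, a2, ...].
[1; 1, 4, 10, 2]

Euclidean algorithm steps:
193 = 1 × 107 + 86
107 = 1 × 86 + 21
86 = 4 × 21 + 2
21 = 10 × 2 + 1
2 = 2 × 1 + 0
Continued fraction: [1; 1, 4, 10, 2]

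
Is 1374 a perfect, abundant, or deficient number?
abundant

Proper divisors of 1374: sum = 1 + 2 + 3 + 6 + 229 + 458 + 687 = 1386
Since 1386 > 1374, 1374 is abundant.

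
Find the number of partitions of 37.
21637

p(n) counts ways to write n as a sum of positive integers (order ignored).
Euler's pentagonal recurrence: p(k) = p(k-1) + p(k-2) - p(k-5) - p(k-7) + p(k-12) + p(k-15) - ... (offsets j(3j∓1)/2, signs ++--, p(0)=1, p(<0)=0).
DP table for k = 0..36: p(0)=1, p(1)=1, p(2)=2, p(3)=3, p(4)=5, p(5)=7, p(6)=11, p(7)=15, p(8)=22, p(9)=30, p(10)=42, p(11)=56, p(12)=77, p(13)=101, p(14)=135, p(15)=176, p(16)=231, p(17)=297, p(18)=385, p(19)=490, p(20)=627, p(21)=792, p(22)=1002, p(23)=1255, p(24)=1575, p(25)=1958, p(26)=2436, p(27)=3010, p(28)=3718, p(29)=4565, p(30)=5604, p(31)=6842, p(32)=8349, p(33)=10143, p(34)=12310, p(35)=14883, p(36)=17977.
Final step: p(37) = p(36) + p(35) - p(32) - p(30) + p(25) + p(22) - p(15) - p(11) + p(2)
= 17977 + 14883 - 8349 - 5604 + 1958 + 1002 - 176 - 56 + 2
= 21637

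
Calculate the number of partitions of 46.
105558

p(n) counts ways to write n as a sum of positive integers (order ignored).
Euler's pentagonal recurrence: p(k) = p(k-1) + p(k-2) - p(k-5) - p(k-7) + p(k-12) + p(k-15) - ... (offsets j(3j∓1)/2, signs ++--, p(0)=1, p(<0)=0).
DP table for k = 0..45: p(0)=1, p(1)=1, p(2)=2, p(3)=3, p(4)=5, p(5)=7, p(6)=11, p(7)=15, p(8)=22, p(9)=30, p(10)=42, p(11)=56, p(12)=77, p(13)=101, p(14)=135, p(15)=176, p(16)=231, p(17)=297, p(18)=385, p(19)=490, p(20)=627, p(21)=792, p(22)=1002, p(23)=1255, p(24)=1575, p(25)=1958, p(26)=2436, p(27)=3010, p(28)=3718, p(29)=4565, p(30)=5604, p(31)=6842, p(32)=8349, p(33)=10143, p(34)=12310, p(35)=14883, p(36)=17977, p(37)=21637, p(38)=26015, p(39)=31185, p(40)=37338, p(41)=44583, p(42)=53174, p(43)=63261, p(44)=75175, p(45)=89134.
Final step: p(46) = p(45) + p(44) - p(41) - p(39) + p(34) + p(31) - p(24) - p(20) + p(11) + p(6)
= 89134 + 75175 - 44583 - 31185 + 12310 + 6842 - 1575 - 627 + 56 + 11
= 105558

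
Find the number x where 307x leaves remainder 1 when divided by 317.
95

gcd(307, 317) = 1, so the inverse exists.
Extended Euclidean algorithm on (317, 307):
317 = 1 × 307 + 10  ⟹  10 = (1)·317 + (-1)·307
307 = 30 × 10 + 7  ⟹  7 = (-30)·317 + (31)·307
10 = 1 × 7 + 3  ⟹  3 = (31)·317 + (-32)·307
7 = 2 × 3 + 1  ⟹  1 = (-92)·317 + (95)·307
So (95)·307 ≡ 1 (mod 317), i.e. 307^(-1) ≡ 95 (mod 317).
Check: 307 × 95 = 29165 ≡ 1 (mod 317)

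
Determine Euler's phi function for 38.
18

38 = 2 × 19
φ(n) = n × ∏(1 - 1/p) for each prime p dividing n
φ(38) = 38 × (1 - 1/2) × (1 - 1/19) = 18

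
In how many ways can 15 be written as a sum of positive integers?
176

p(n) counts ways to write n as a sum of positive integers (order ignored).
Euler's pentagonal recurrence: p(k) = p(k-1) + p(k-2) - p(k-5) - p(k-7) + p(k-12) + p(k-15) - ... (offsets j(3j∓1)/2, signs ++--, p(0)=1, p(<0)=0).
DP table for k = 0..14: p(0)=1, p(1)=1, p(2)=2, p(3)=3, p(4)=5, p(5)=7, p(6)=11, p(7)=15, p(8)=22, p(9)=30, p(10)=42, p(11)=56, p(12)=77, p(13)=101, p(14)=135.
Final step: p(15) = p(14) + p(13) - p(10) - p(8) + p(3) + p(0)
= 135 + 101 - 42 - 22 + 3 + 1
= 176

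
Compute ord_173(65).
172

173 is prime, so ord(65) divides φ(173) = 172.
Divisors of 172: 1, 2, 4, 43, 86, 172.
Repeated squaring: 65^1 ≡ 65, 65^2 ≡ 73, 65^4 ≡ 139, 65^8 ≡ 118, 65^16 ≡ 84, 65^32 ≡ 136, 65^64 ≡ 158, 65^128 ≡ 52 (mod 173).
Test 65^d mod 173 for each divisor d in increasing order:
65^1 ≡ 65
65^2 ≡ 73
65^4 ≡ 139
65^43 = 65^32·65^8·65^2·65^1 ≡ 80
65^86 = 65^64·65^16·65^4·65^2 ≡ 172
65^172 = 65^128·65^32·65^8·65^4 ≡ 1  ← first divisor giving 1
The order is 172.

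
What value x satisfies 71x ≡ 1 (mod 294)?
29

gcd(71, 294) = 1, so the inverse exists.
Extended Euclidean algorithm on (294, 71):
294 = 4 × 71 + 10  ⟹  10 = (1)·294 + (-4)·71
71 = 7 × 10 + 1  ⟹  1 = (-7)·294 + (29)·71
So (29)·71 ≡ 1 (mod 294), i.e. 71^(-1) ≡ 29 (mod 294).
Check: 71 × 29 = 2059 ≡ 1 (mod 294)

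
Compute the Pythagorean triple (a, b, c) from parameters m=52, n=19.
(2343, 1976, 3065)

Euclid's formula: a = m² - n², b = 2mn, c = m² + n²
m = 52, n = 19
a = 52² - 19² = 2704 - 361 = 2343
b = 2 × 52 × 19 = 1976
c = 52² + 19² = 2704 + 361 = 3065
Verification: 2343² + 1976² = 5489649 + 3904576 = 9394225 = 3065² ✓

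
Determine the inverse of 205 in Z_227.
196

gcd(205, 227) = 1, so the inverse exists.
Extended Euclidean algorithm on (227, 205):
227 = 1 × 205 + 22  ⟹  22 = (1)·227 + (-1)·205
205 = 9 × 22 + 7  ⟹  7 = (-9)·227 + (10)·205
22 = 3 × 7 + 1  ⟹  1 = (28)·227 + (-31)·205
So (-31)·205 ≡ 1 (mod 227), i.e. 205^(-1) ≡ -31 ≡ 196 (mod 227).
Check: 205 × 196 = 40180 ≡ 1 (mod 227)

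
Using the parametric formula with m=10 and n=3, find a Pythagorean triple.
(91, 60, 109)

Euclid's formula: a = m² - n², b = 2mn, c = m² + n²
m = 10, n = 3
a = 10² - 3² = 100 - 9 = 91
b = 2 × 10 × 3 = 60
c = 10² + 3² = 100 + 9 = 109
Verification: 91² + 60² = 8281 + 3600 = 11881 = 109² ✓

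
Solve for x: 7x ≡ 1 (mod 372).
319

gcd(7, 372) = 1, so the inverse exists.
Extended Euclidean algorithm on (372, 7):
372 = 53 × 7 + 1  ⟹  1 = (1)·372 + (-53)·7
So (-53)·7 ≡ 1 (mod 372), i.e. 7^(-1) ≡ -53 ≡ 319 (mod 372).
Check: 7 × 319 = 2233 ≡ 1 (mod 372)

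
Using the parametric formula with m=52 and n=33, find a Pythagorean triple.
(1615, 3432, 3793)

Euclid's formula: a = m² - n², b = 2mn, c = m² + n²
m = 52, n = 33
a = 52² - 33² = 2704 - 1089 = 1615
b = 2 × 52 × 33 = 3432
c = 52² + 33² = 2704 + 1089 = 3793
Verification: 1615² + 3432² = 2608225 + 11778624 = 14386849 = 3793² ✓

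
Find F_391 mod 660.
529

Matrix identity: Q^n = [[F_(n+1), F_n], [F_n, F_(n-1)]] with Q = [[1,1],[1,0]].
n = 391 = 110000111₂. Square-and-multiply, entries mod 660:
Q^1 = [[1,1],[1,0]]
Q^3 = (Q^1)²·Q = [[3,2],[2,1]]
Q^6 = (Q^3)² = [[13,8],[8,5]]
Q^12 = (Q^6)² = [[233,144],[144,89]]
Q^24 = (Q^12)² = [[445,168],[168,277]]
Q^48 = (Q^24)² = [[529,516],[516,13]]
Q^97 = (Q^48)²·Q = [[109,277],[277,492]]
Q^195 = (Q^97)²·Q = [[327,170],[170,157]]
Q^391 = (Q^195)²·Q = [[309,529],[529,440]]
F_391 mod 660 = Q^391[0][1] = 529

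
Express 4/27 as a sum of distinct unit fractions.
1/7 + 1/189

Greedy algorithm:
4/27: ceiling(27/4) = 7, use 1/7
1/189: ceiling(189/1) = 189, use 1/189
Result: 4/27 = 1/7 + 1/189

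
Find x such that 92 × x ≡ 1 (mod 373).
223

gcd(92, 373) = 1, so the inverse exists.
Extended Euclidean algorithm on (373, 92):
373 = 4 × 92 + 5  ⟹  5 = (1)·373 + (-4)·92
92 = 18 × 5 + 2  ⟹  2 = (-18)·373 + (73)·92
5 = 2 × 2 + 1  ⟹  1 = (37)·373 + (-150)·92
So (-150)·92 ≡ 1 (mod 373), i.e. 92^(-1) ≡ -150 ≡ 223 (mod 373).
Check: 92 × 223 = 20516 ≡ 1 (mod 373)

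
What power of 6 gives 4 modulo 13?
10

Baby-step giant-step with step n = ⌈√13⌉ = 4.
Baby steps 6^j mod 13 (j:value) for j=0..3: 0:1, 1:6, 2:10, 3:8.
Giant-step multiplier: 6^(-4) ≡ 6^(12-4) = 6^8 ≡ 3 (mod 13).
Giant steps γ_i = 4·3^i mod 13: γ_0=4, γ_1=12, γ_2=10 (in table at j=2).
x = i·n + j = 2·4 + 2 = 10.
Check: 6^10 ≡ 4 (mod 13).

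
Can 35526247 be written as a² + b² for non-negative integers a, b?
Not possible

Factorization: 35526247 = 29 × 107^3
By Fermat: n is sum of two squares iff every prime p ≡ 3 (mod 4) appears to even power.
Prime(s) ≡ 3 (mod 4) with odd exponent: [(107, 3)]
Therefore 35526247 cannot be expressed as a² + b².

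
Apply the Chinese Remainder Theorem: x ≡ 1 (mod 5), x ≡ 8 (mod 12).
56

Using Chinese Remainder Theorem:
M = 5 × 12 = 60
M1 = 12, M2 = 5
y1 = 12^(-1) mod 5 = 3
y2 = 5^(-1) mod 12 = 5
x = (1×12×3 + 8×5×5) mod 60 = 56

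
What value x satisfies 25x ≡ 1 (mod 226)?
217

gcd(25, 226) = 1, so the inverse exists.
Extended Euclidean algorithm on (226, 25):
226 = 9 × 25 + 1  ⟹  1 = (1)·226 + (-9)·25
So (-9)·25 ≡ 1 (mod 226), i.e. 25^(-1) ≡ -9 ≡ 217 (mod 226).
Check: 25 × 217 = 5425 ≡ 1 (mod 226)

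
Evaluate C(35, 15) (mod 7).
0

Using Lucas' theorem:
Write n=35 and k=15 in base 7:
n in base 7: [5, 0]
k in base 7: [2, 1]
C(35,15) mod 7 = ∏ C(n_i, k_i) mod 7
Digit binomials (mod 7): C(5,2) = 10 ≡ 3; C(0,1) = 0 (k_i > n_i)
Product: 3 × 0 = 0 ≡ 0 (mod 7)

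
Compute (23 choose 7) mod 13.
3

Using Lucas' theorem:
Write n=23 and k=7 in base 13:
n in base 13: [1, 10]
k in base 13: [0, 7]
C(23,7) mod 13 = ∏ C(n_i, k_i) mod 13
Digit binomials (mod 13): C(1,0) = 1; C(10,7) = 120 ≡ 3
Product: 1 × 3 = 3 ≡ 3 (mod 13)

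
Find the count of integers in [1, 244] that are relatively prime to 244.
120

244 = 2^2 × 61
φ(n) = n × ∏(1 - 1/p) for each prime p dividing n
φ(244) = 244 × (1 - 1/2) × (1 - 1/61) = 120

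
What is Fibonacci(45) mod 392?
58

Matrix identity: Q^n = [[F_(n+1), F_n], [F_n, F_(n-1)]] with Q = [[1,1],[1,0]].
n = 45 = 101101₂. Square-and-multiply, entries mod 392:
Q^1 = [[1,1],[1,0]]
Q^2 = (Q^1)² = [[2,1],[1,1]]
Q^5 = (Q^2)²·Q = [[8,5],[5,3]]
Q^11 = (Q^5)²·Q = [[144,89],[89,55]]
Q^22 = (Q^11)² = [[41,71],[71,362]]
Q^45 = (Q^22)²·Q = [[55,58],[58,389]]
F_45 mod 392 = Q^45[0][1] = 58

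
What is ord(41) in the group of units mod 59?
29

59 is prime, so ord(41) divides φ(59) = 58.
Divisors of 58: 1, 2, 29, 58.
Repeated squaring: 41^1 ≡ 41, 41^2 ≡ 29, 41^4 ≡ 15, 41^8 ≡ 48, 41^16 ≡ 3, 41^32 ≡ 9 (mod 59).
Test 41^d mod 59 for each divisor d in increasing order:
41^1 ≡ 41
41^2 ≡ 29
41^29 = 41^16·41^8·41^4·41^1 ≡ 1  ← first divisor giving 1
The order is 29.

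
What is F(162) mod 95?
76

Matrix identity: Q^n = [[F_(n+1), F_n], [F_n, F_(n-1)]] with Q = [[1,1],[1,0]].
n = 162 = 10100010₂. Square-and-multiply, entries mod 95:
Q^1 = [[1,1],[1,0]]
Q^2 = (Q^1)² = [[2,1],[1,1]]
Q^5 = (Q^2)²·Q = [[8,5],[5,3]]
Q^10 = (Q^5)² = [[89,55],[55,34]]
Q^20 = (Q^10)² = [[21,20],[20,1]]
Q^40 = (Q^20)² = [[81,60],[60,21]]
Q^81 = (Q^40)²·Q = [[36,91],[91,40]]
Q^162 = (Q^81)² = [[77,76],[76,1]]
F_162 mod 95 = Q^162[0][1] = 76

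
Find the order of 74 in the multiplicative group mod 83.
82

83 is prime, so ord(74) divides φ(83) = 82.
Divisors of 82: 1, 2, 41, 82.
Repeated squaring: 74^1 ≡ 74, 74^2 ≡ 81, 74^4 ≡ 4, 74^8 ≡ 16, 74^16 ≡ 7, 74^32 ≡ 49, 74^64 ≡ 77 (mod 83).
Test 74^d mod 83 for each divisor d in increasing order:
74^1 ≡ 74
74^2 ≡ 81
74^41 = 74^32·74^8·74^1 ≡ 82
74^82 = 74^64·74^16·74^2 ≡ 1  ← first divisor giving 1
The order is 82.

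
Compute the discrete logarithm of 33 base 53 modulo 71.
39

Baby-step giant-step with step n = ⌈√71⌉ = 9.
Baby steps 53^j mod 71 (j:value) for j=0..8: 0:1, 1:53, 2:40, 3:61, 4:38, 5:26, 6:29, 7:46, 8:24.
Giant-step multiplier: 53^(-9) ≡ 53^(70-9) = 53^61 ≡ 59 (mod 71).
Giant steps γ_i = 33·59^i mod 71: γ_0=33, γ_1=30, γ_2=66, γ_3=60, γ_4=61 (in table at j=3).
x = i·n + j = 4·9 + 3 = 39.
Check: 53^39 ≡ 33 (mod 71).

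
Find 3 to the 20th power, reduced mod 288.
81

Repeated squaring. Binary of 20 = 10100.
3^1 ≡ 3 (mod 288); 3^2 ≡ 9 (mod 288); 3^4 ≡ 81 (mod 288); 3^8 ≡ 225 (mod 288); 3^16 ≡ 225 (mod 288)
3^20 = 3^4 × 3^16 ≡ 81 (mod 288)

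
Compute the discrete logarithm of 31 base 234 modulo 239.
60

Baby-step giant-step with step n = ⌈√239⌉ = 16.
Baby steps 234^j mod 239 (j:value) for j=0..15: 0:1, 1:234, 2:25, 3:114, 4:147, 5:221, 6:90, 7:28, 8:99, 9:222, 10:85, 11:53, 12:213, 13:130, 14:67, 15:143.
Giant-step multiplier: 234^(-16) ≡ 234^(238-16) = 234^222 ≡ 120 (mod 239).
Giant steps γ_i = 31·120^i mod 239: γ_0=31, γ_1=135, γ_2=187, γ_3=213 (in table at j=12).
x = i·n + j = 3·16 + 12 = 60.
Check: 234^60 ≡ 31 (mod 239).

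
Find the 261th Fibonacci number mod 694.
322

Matrix identity: Q^n = [[F_(n+1), F_n], [F_n, F_(n-1)]] with Q = [[1,1],[1,0]].
n = 261 = 100000101₂. Square-and-multiply, entries mod 694:
Q^1 = [[1,1],[1,0]]
Q^2 = (Q^1)² = [[2,1],[1,1]]
Q^4 = (Q^2)² = [[5,3],[3,2]]
Q^8 = (Q^4)² = [[34,21],[21,13]]
Q^16 = (Q^8)² = [[209,293],[293,610]]
Q^32 = (Q^16)² = [[446,537],[537,603]]
Q^65 = (Q^32)²·Q = [[576,97],[97,479]]
Q^130 = (Q^65)² = [[431,317],[317,114]]
Q^261 = (Q^130)²·Q = [[281,322],[322,653]]
F_261 mod 694 = Q^261[0][1] = 322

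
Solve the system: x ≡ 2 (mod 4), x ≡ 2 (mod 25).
2

Using Chinese Remainder Theorem:
M = 4 × 25 = 100
M1 = 25, M2 = 4
y1 = 25^(-1) mod 4 = 1
y2 = 4^(-1) mod 25 = 19
x = (2×25×1 + 2×4×19) mod 100 = 2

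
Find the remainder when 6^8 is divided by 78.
42

Repeated squaring. Binary of 8 = 1000.
6^1 ≡ 6 (mod 78); 6^2 ≡ 36 (mod 78); 6^4 ≡ 48 (mod 78); 6^8 ≡ 42 (mod 78)
6^8 = 6^8 ≡ 42 (mod 78)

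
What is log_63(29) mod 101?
53

Baby-step giant-step with step n = ⌈√101⌉ = 11.
Baby steps 63^j mod 101 (j:value) for j=0..10: 0:1, 1:63, 2:30, 3:72, 4:92, 5:39, 6:33, 7:59, 8:81, 9:53, 10:6.
Giant-step multiplier: 63^(-11) ≡ 63^(100-11) = 63^89 ≡ 66 (mod 101).
Giant steps γ_i = 29·66^i mod 101: γ_0=29, γ_1=96, γ_2=74, γ_3=36, γ_4=53 (in table at j=9).
x = i·n + j = 4·11 + 9 = 53.
Check: 63^53 ≡ 29 (mod 101).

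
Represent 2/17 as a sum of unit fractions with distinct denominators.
1/9 + 1/153

Greedy algorithm:
2/17: ceiling(17/2) = 9, use 1/9
1/153: ceiling(153/1) = 153, use 1/153
Result: 2/17 = 1/9 + 1/153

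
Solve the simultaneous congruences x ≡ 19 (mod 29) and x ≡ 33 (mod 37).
773

Using Chinese Remainder Theorem:
M = 29 × 37 = 1073
M1 = 37, M2 = 29
y1 = 37^(-1) mod 29 = 11
y2 = 29^(-1) mod 37 = 23
x = (19×37×11 + 33×29×23) mod 1073 = 773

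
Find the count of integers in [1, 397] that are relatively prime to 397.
396

397 = 397
φ(n) = n × ∏(1 - 1/p) for each prime p dividing n
φ(397) = 397 × (1 - 1/397) = 396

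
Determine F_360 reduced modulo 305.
0

Matrix identity: Q^n = [[F_(n+1), F_n], [F_n, F_(n-1)]] with Q = [[1,1],[1,0]].
n = 360 = 101101000₂. Square-and-multiply, entries mod 305:
Q^1 = [[1,1],[1,0]]
Q^2 = (Q^1)² = [[2,1],[1,1]]
Q^5 = (Q^2)²·Q = [[8,5],[5,3]]
Q^11 = (Q^5)²·Q = [[144,89],[89,55]]
Q^22 = (Q^11)² = [[292,21],[21,271]]
Q^45 = (Q^22)²·Q = [[233,0],[0,233]]
Q^90 = (Q^45)² = [[304,0],[0,304]]
Q^180 = (Q^90)² = [[1,0],[0,1]]
Q^360 = (Q^180)² = [[1,0],[0,1]]
F_360 mod 305 = Q^360[0][1] = 0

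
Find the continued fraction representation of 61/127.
[0; 2, 12, 5]

Euclidean algorithm steps:
61 = 0 × 127 + 61
127 = 2 × 61 + 5
61 = 12 × 5 + 1
5 = 5 × 1 + 0
Continued fraction: [0; 2, 12, 5]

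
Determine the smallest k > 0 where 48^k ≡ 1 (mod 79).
78

79 is prime, so ord(48) divides φ(79) = 78.
Divisors of 78: 1, 2, 3, 6, 13, 26, 39, 78.
Repeated squaring: 48^1 ≡ 48, 48^2 ≡ 13, 48^4 ≡ 11, 48^8 ≡ 42, 48^16 ≡ 26, 48^32 ≡ 44, 48^64 ≡ 40 (mod 79).
Test 48^d mod 79 for each divisor d in increasing order:
48^1 ≡ 48
48^2 ≡ 13
48^3 = 48^2·48^1 ≡ 71
48^6 = 48^4·48^2 ≡ 64
48^13 = 48^8·48^4·48^1 ≡ 56
48^26 = 48^16·48^8·48^2 ≡ 55
48^39 = 48^32·48^4·48^2·48^1 ≡ 78
48^78 = 48^64·48^8·48^4·48^2 ≡ 1  ← first divisor giving 1
The order is 78.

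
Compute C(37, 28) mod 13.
3

Using Lucas' theorem:
Write n=37 and k=28 in base 13:
n in base 13: [2, 11]
k in base 13: [2, 2]
C(37,28) mod 13 = ∏ C(n_i, k_i) mod 13
Digit binomials (mod 13): C(2,2) = 1; C(11,2) = 55 ≡ 3
Product: 1 × 3 = 3 ≡ 3 (mod 13)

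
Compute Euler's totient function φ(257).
256

257 = 257
φ(n) = n × ∏(1 - 1/p) for each prime p dividing n
φ(257) = 257 × (1 - 1/257) = 256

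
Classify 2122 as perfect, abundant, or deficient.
deficient

Proper divisors of 2122: sum = 1 + 2 + 1061 = 1064
Since 1064 < 2122, 2122 is deficient.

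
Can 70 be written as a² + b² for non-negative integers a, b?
Not possible

Factorization: 70 = 2 × 5 × 7
By Fermat: n is sum of two squares iff every prime p ≡ 3 (mod 4) appears to even power.
Prime(s) ≡ 3 (mod 4) with odd exponent: [(7, 1)]
Therefore 70 cannot be expressed as a² + b².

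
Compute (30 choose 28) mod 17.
10

Using Lucas' theorem:
Write n=30 and k=28 in base 17:
n in base 17: [1, 13]
k in base 17: [1, 11]
C(30,28) mod 17 = ∏ C(n_i, k_i) mod 17
Digit binomials (mod 17): C(1,1) = 1; C(13,11) = 78 ≡ 10
Product: 1 × 10 = 10 ≡ 10 (mod 17)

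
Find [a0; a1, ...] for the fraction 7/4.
[1; 1, 3]

Euclidean algorithm steps:
7 = 1 × 4 + 3
4 = 1 × 3 + 1
3 = 3 × 1 + 0
Continued fraction: [1; 1, 3]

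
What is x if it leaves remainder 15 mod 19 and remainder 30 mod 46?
490

Using Chinese Remainder Theorem:
M = 19 × 46 = 874
M1 = 46, M2 = 19
y1 = 46^(-1) mod 19 = 12
y2 = 19^(-1) mod 46 = 17
x = (15×46×12 + 30×19×17) mod 874 = 490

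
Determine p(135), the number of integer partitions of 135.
9035836076

p(n) counts ways to write n as a sum of positive integers (order ignored).
Euler's pentagonal recurrence: p(k) = p(k-1) + p(k-2) - p(k-5) - p(k-7) + p(k-12) + p(k-15) - ... (offsets j(3j∓1)/2, signs ++--, p(0)=1, p(<0)=0).
DP table for k = 0..134: p(0)=1, p(1)=1, p(2)=2, p(3)=3, p(4)=5, p(5)=7, p(6)=11, p(7)=15, p(8)=22, p(9)=30, p(10)=42, p(11)=56, p(12)=77, p(13)=101, p(14)=135, p(15)=176, p(16)=231, p(17)=297, p(18)=385, p(19)=490, p(20)=627, p(21)=792, p(22)=1002, p(23)=1255, p(24)=1575, p(25)=1958, p(26)=2436, p(27)=3010, p(28)=3718, p(29)=4565, p(30)=5604, p(31)=6842, p(32)=8349, p(33)=10143, p(34)=12310, p(35)=14883, p(36)=17977, p(37)=21637, p(38)=26015, p(39)=31185, p(40)=37338, p(41)=44583, p(42)=53174, p(43)=63261, p(44)=75175, p(45)=89134, p(46)=105558, p(47)=124754, p(48)=147273, p(49)=173525, p(50)=204226, p(51)=239943, p(52)=281589, p(53)=329931, p(54)=386155, p(55)=451276, p(56)=526823, p(57)=614154, p(58)=715220, p(59)=831820, p(60)=966467, p(61)=1121505, p(62)=1300156, p(63)=1505499, p(64)=1741630, p(65)=2012558, p(66)=2323520, p(67)=2679689, p(68)=3087735, p(69)=3554345, p(70)=4087968, p(71)=4697205, p(72)=5392783, p(73)=6185689, p(74)=7089500, p(75)=8118264, p(76)=9289091, p(77)=10619863, p(78)=12132164, p(79)=13848650, p(80)=15796476, p(81)=18004327, p(82)=20506255, p(83)=23338469, p(84)=26543660, p(85)=30167357, p(86)=34262962, p(87)=38887673, p(88)=44108109, p(89)=49995925, p(90)=56634173, p(91)=64112359, p(92)=72533807, p(93)=82010177, p(94)=92669720, p(95)=104651419, p(96)=118114304, p(97)=133230930, p(98)=150198136, p(99)=169229875, p(100)=190569292, p(101)=214481126, p(102)=241265379, p(103)=271248950, p(104)=304801365, p(105)=342325709, p(106)=384276336, p(107)=431149389, p(108)=483502844, p(109)=541946240, p(110)=607163746, p(111)=679903203, p(112)=761002156, p(113)=851376628, p(114)=952050665, p(115)=1064144451, p(116)=1188908248, p(117)=1327710076, p(118)=1482074143, p(119)=1653668665, p(120)=1844349560, p(121)=2056148051, p(122)=2291320912, p(123)=2552338241, p(124)=2841940500, p(125)=3163127352, p(126)=3519222692, p(127)=3913864295, p(128)=4351078600, p(129)=4835271870, p(130)=5371315400, p(131)=5964539504, p(132)=6620830889, p(133)=7346629512, p(134)=8149040695.
Final step: p(135) = p(134) + p(133) - p(130) - p(128) + p(123) + p(120) - p(113) - p(109) + p(100) + p(95) - p(84) - p(78) + p(65) + p(58) - p(43) - p(35) + p(18) + p(9)
= 8149040695 + 7346629512 - 5371315400 - 4351078600 + 2552338241 + 1844349560 - 851376628 - 541946240 + 190569292 + 104651419 - 26543660 - 12132164 + 2012558 + 715220 - 63261 - 14883 + 385 + 30
= 9035836076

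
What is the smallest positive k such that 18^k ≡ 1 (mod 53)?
52

53 is prime, so ord(18) divides φ(53) = 52.
Divisors of 52: 1, 2, 4, 13, 26, 52.
Repeated squaring: 18^1 ≡ 18, 18^2 ≡ 6, 18^4 ≡ 36, 18^8 ≡ 24, 18^16 ≡ 46, 18^32 ≡ 49 (mod 53).
Test 18^d mod 53 for each divisor d in increasing order:
18^1 ≡ 18
18^2 ≡ 6
18^4 ≡ 36
18^13 = 18^8·18^4·18^1 ≡ 23
18^26 = 18^16·18^8·18^2 ≡ 52
18^52 = 18^32·18^16·18^4 ≡ 1  ← first divisor giving 1
The order is 52.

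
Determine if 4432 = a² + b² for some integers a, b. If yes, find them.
36² + 56² (a=36, b=56)

Factorization: 4432 = 2^4 × 277
By Fermat: n is sum of two squares iff every prime p ≡ 3 (mod 4) appears to even power.
All primes ≡ 3 (mod 4) appear to even power.
Search a = 0, 1, 2, … for 4432 - a² a perfect square: first hit at a = 36: 4432 - 1296 = 3136 = 56².
4432 = 36² + 56² = 1296 + 3136 ✓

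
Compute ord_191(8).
95

191 is prime, so ord(8) divides φ(191) = 190.
Divisors of 190: 1, 2, 5, 10, 19, 38, 95, 190.
Repeated squaring: 8^1 ≡ 8, 8^2 ≡ 64, 8^4 ≡ 85, 8^8 ≡ 158, 8^16 ≡ 134, 8^32 ≡ 2, 8^64 ≡ 4, 8^128 ≡ 16 (mod 191).
Test 8^d mod 191 for each divisor d in increasing order:
8^1 ≡ 8
8^2 ≡ 64
8^5 = 8^4·8^1 ≡ 107
8^10 = 8^8·8^2 ≡ 180
8^19 = 8^16·8^2·8^1 ≡ 39
8^38 = 8^32·8^4·8^2 ≡ 184
8^95 = 8^64·8^16·8^8·8^4·8^2·8^1 ≡ 1  ← first divisor giving 1
The order is 95.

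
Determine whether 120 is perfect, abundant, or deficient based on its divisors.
abundant

Proper divisors of 120: sum = 1 + 2 + 3 + 4 + 5 + 6 + 8 + 10 + 12 + 15 + 20 + 24 + 30 + 40 + 60 = 240
Since 240 > 120, 120 is abundant.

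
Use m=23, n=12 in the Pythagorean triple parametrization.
(385, 552, 673)

Euclid's formula: a = m² - n², b = 2mn, c = m² + n²
m = 23, n = 12
a = 23² - 12² = 529 - 144 = 385
b = 2 × 23 × 12 = 552
c = 23² + 12² = 529 + 144 = 673
Verification: 385² + 552² = 148225 + 304704 = 452929 = 673² ✓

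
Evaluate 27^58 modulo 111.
84

Repeated squaring. Binary of 58 = 111010.
27^1 ≡ 27 (mod 111); 27^2 ≡ 63 (mod 111); 27^4 ≡ 84 (mod 111); 27^8 ≡ 63 (mod 111); 27^16 ≡ 84 (mod 111); 27^32 ≡ 63 (mod 111)
27^58 = 27^2 × 27^8 × 27^16 × 27^32 ≡ 84 (mod 111)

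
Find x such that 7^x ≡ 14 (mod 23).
15

Baby-step giant-step with step n = ⌈√23⌉ = 5.
Baby steps 7^j mod 23 (j:value) for j=0..4: 0:1, 1:7, 2:3, 3:21, 4:9.
Giant-step multiplier: 7^(-5) ≡ 7^(22-5) = 7^17 ≡ 19 (mod 23).
Giant steps γ_i = 14·19^i mod 23: γ_0=14, γ_1=13, γ_2=17, γ_3=1 (in table at j=0).
x = i·n + j = 3·5 + 0 = 15.
Check: 7^15 ≡ 14 (mod 23).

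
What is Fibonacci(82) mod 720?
631

Matrix identity: Q^n = [[F_(n+1), F_n], [F_n, F_(n-1)]] with Q = [[1,1],[1,0]].
n = 82 = 1010010₂. Square-and-multiply, entries mod 720:
Q^1 = [[1,1],[1,0]]
Q^2 = (Q^1)² = [[2,1],[1,1]]
Q^5 = (Q^2)²·Q = [[8,5],[5,3]]
Q^10 = (Q^5)² = [[89,55],[55,34]]
Q^20 = (Q^10)² = [[146,285],[285,581]]
Q^41 = (Q^20)²·Q = [[136,301],[301,555]]
Q^82 = (Q^41)² = [[377,631],[631,466]]
F_82 mod 720 = Q^82[0][1] = 631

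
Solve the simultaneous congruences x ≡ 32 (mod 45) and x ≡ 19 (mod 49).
1832

Using Chinese Remainder Theorem:
M = 45 × 49 = 2205
M1 = 49, M2 = 45
y1 = 49^(-1) mod 45 = 34
y2 = 45^(-1) mod 49 = 12
x = (32×49×34 + 19×45×12) mod 2205 = 1832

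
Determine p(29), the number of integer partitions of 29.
4565

p(n) counts ways to write n as a sum of positive integers (order ignored).
Euler's pentagonal recurrence: p(k) = p(k-1) + p(k-2) - p(k-5) - p(k-7) + p(k-12) + p(k-15) - ... (offsets j(3j∓1)/2, signs ++--, p(0)=1, p(<0)=0).
DP table for k = 0..28: p(0)=1, p(1)=1, p(2)=2, p(3)=3, p(4)=5, p(5)=7, p(6)=11, p(7)=15, p(8)=22, p(9)=30, p(10)=42, p(11)=56, p(12)=77, p(13)=101, p(14)=135, p(15)=176, p(16)=231, p(17)=297, p(18)=385, p(19)=490, p(20)=627, p(21)=792, p(22)=1002, p(23)=1255, p(24)=1575, p(25)=1958, p(26)=2436, p(27)=3010, p(28)=3718.
Final step: p(29) = p(28) + p(27) - p(24) - p(22) + p(17) + p(14) - p(7) - p(3)
= 3718 + 3010 - 1575 - 1002 + 297 + 135 - 15 - 3
= 4565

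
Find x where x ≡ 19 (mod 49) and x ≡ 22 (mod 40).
1342

Using Chinese Remainder Theorem:
M = 49 × 40 = 1960
M1 = 40, M2 = 49
y1 = 40^(-1) mod 49 = 38
y2 = 49^(-1) mod 40 = 9
x = (19×40×38 + 22×49×9) mod 1960 = 1342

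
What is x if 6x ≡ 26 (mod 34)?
x ≡ 10 (mod 17)

gcd(6, 34) = 2, which divides 26, so solutions exist.
Divide through by 2: 3x ≡ 13 (mod 17).
Find 3^(-1) mod 17 by the extended Euclidean algorithm:
17 = 5 × 3 + 2  ⟹  2 = (1)·17 + (-5)·3
3 = 1 × 2 + 1  ⟹  1 = (-1)·17 + (6)·3
So (6)·3 ≡ 1 (mod 17), i.e. 3^(-1) ≡ 6 (mod 17).
x ≡ 6 × 13 = 78 ≡ 10 (mod 17).
Check: 6 × 10 = 60 ≡ 26 (mod 34).
x ≡ 10 (mod 17), giving 2 solutions mod 34.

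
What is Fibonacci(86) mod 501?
197

Matrix identity: Q^n = [[F_(n+1), F_n], [F_n, F_(n-1)]] with Q = [[1,1],[1,0]].
n = 86 = 1010110₂. Square-and-multiply, entries mod 501:
Q^1 = [[1,1],[1,0]]
Q^2 = (Q^1)² = [[2,1],[1,1]]
Q^5 = (Q^2)²·Q = [[8,5],[5,3]]
Q^10 = (Q^5)² = [[89,55],[55,34]]
Q^21 = (Q^10)²·Q = [[176,425],[425,252]]
Q^43 = (Q^21)²·Q = [[216,179],[179,37]]
Q^86 = (Q^43)² = [[40,197],[197,344]]
F_86 mod 501 = Q^86[0][1] = 197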